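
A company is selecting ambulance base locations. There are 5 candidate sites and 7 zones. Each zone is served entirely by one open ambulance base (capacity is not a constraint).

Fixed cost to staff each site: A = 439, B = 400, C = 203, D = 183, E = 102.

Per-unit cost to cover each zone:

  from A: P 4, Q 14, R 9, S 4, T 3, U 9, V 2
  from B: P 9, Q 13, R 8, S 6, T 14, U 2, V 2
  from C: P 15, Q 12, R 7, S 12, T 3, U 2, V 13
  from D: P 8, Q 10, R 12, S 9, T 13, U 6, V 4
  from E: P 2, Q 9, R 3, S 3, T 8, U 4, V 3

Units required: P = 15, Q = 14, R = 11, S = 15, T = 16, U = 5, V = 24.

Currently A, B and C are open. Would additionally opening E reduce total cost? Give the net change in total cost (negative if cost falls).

Yes — net change −29 (cost falls by 29).

Current service cost with {A, B, C}: 471.
Adding E: each zone re-picks its cheapest; new service cost 340, saving 131.
Extra fixed cost: 102. Net change = 102 − 131 = -29.
(Totals: 1513 → 1484.)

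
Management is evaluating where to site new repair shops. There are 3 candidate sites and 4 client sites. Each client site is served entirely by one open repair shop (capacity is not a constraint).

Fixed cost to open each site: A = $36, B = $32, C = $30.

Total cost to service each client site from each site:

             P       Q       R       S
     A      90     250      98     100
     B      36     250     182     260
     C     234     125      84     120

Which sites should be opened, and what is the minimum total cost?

Open B and C; minimum total cost 427.

For any fixed open set, each client site goes to its cheapest open site; total = fixed + service.
{B, C}: P→B 36, Q→C 125, R→C 84, S→C 120. Service 365; fixed 62; total 427.
{A, B, C}: P→B 36, Q→C 125, R→C 84, S→A 100. Service 345; fixed 98; total 443.
{A, C}: service 399 + fixed 66 = 465
{C}: service 563 + fixed 30 = 593
No other subset beats 427.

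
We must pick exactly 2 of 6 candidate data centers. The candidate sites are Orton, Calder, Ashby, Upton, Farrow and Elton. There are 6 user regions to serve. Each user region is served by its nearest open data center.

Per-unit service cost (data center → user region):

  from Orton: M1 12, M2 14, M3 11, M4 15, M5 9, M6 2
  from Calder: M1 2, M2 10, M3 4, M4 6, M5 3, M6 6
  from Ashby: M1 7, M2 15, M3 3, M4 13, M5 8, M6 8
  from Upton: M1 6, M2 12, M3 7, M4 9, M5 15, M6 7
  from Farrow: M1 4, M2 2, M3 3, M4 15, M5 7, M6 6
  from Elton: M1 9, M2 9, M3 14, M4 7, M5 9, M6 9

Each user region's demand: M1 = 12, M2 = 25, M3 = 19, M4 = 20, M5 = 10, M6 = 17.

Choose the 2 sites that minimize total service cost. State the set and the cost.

Choose Calder and Farrow; total service cost 383.

With exactly 2 open, each user region uses its cheapest among the chosen.
{Calder, Farrow}: M1→Calder 2·12=24, M2→Farrow 2·25=50, M3→Farrow 3·19=57, M4→Calder 6·20=120, M5→Calder 3·10=30, M6→Calder 6·17=102. Service cost 383.
{Farrow, Elton}: service cost 467
{Upton, Farrow}: service cost 507
Among all 15 size-2 choices, {Calder, Farrow} is lowest.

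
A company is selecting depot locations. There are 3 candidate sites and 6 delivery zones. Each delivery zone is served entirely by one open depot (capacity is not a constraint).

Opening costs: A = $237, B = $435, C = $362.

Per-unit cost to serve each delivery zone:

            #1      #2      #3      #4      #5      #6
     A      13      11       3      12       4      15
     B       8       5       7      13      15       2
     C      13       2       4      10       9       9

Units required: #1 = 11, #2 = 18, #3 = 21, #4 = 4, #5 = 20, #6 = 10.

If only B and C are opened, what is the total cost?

Total cost: 1245

Each delivery zone is assigned to its cheapest site among the open ones.
{B, C}: #1→B 8·11=88, #2→C 2·18=36, #3→C 4·21=84, #4→C 10·4=40, #5→C 9·20=180, #6→B 2·10=20. Service 448; fixed 797; total 1245.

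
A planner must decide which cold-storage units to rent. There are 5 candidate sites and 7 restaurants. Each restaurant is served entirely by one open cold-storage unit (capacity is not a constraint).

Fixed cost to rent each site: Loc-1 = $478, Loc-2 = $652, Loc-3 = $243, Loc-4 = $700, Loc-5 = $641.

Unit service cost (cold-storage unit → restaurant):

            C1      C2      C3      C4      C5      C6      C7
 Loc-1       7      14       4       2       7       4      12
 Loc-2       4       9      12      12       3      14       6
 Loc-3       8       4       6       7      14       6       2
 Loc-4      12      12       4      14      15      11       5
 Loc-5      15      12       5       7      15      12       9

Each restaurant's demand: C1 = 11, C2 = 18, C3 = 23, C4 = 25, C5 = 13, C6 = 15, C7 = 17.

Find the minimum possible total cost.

For any fixed open set, each restaurant goes to its cheapest open site; total = fixed + service.
{Loc-3}: C1→Loc-3 8·11=88, C2→Loc-3 4·18=72, C3→Loc-3 6·23=138, C4→Loc-3 7·25=175, C5→Loc-3 14·13=182, C6→Loc-3 6·15=90, C7→Loc-3 2·17=34. Service 779; fixed 243; total 1022.
{Loc-1, Loc-3}: service 476 + fixed 721 = 1197
{Loc-1}: service 826 + fixed 478 = 1304
{Loc-1, Loc-2, Loc-3, Loc-4, Loc-5}: service 391 + fixed 2714 = 3105
No other subset beats 1022.

Minimum total cost: 1022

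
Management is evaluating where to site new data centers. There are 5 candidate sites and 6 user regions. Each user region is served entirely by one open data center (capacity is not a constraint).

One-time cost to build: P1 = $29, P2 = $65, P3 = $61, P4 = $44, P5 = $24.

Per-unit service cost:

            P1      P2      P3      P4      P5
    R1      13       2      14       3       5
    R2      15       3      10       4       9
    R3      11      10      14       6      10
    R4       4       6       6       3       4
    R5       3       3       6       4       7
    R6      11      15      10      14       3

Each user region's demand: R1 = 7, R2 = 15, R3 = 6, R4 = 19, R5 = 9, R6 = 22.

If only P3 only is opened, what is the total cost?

Each user region is assigned to its cheapest site among the open ones.
{P3}: R1→P3 14·7=98, R2→P3 10·15=150, R3→P3 14·6=84, R4→P3 6·19=114, R5→P3 6·9=54, R6→P3 10·22=220. Service 720; fixed 61; total 781.

Total cost: 781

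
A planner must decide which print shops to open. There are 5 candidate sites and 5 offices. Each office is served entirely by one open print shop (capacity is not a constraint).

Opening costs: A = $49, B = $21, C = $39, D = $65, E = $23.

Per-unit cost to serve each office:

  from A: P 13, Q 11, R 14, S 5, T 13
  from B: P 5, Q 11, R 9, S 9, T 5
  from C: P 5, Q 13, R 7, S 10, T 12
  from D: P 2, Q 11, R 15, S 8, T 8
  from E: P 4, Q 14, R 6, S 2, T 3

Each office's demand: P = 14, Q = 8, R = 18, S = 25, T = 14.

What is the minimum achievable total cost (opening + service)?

For any fixed open set, each office goes to its cheapest open site; total = fixed + service.
{B, E}: P→E 4·14=56, Q→B 11·8=88, R→E 6·18=108, S→E 2·25=50, T→E 3·14=42. Service 344; fixed 44; total 388.
{E}: service 368 + fixed 23 = 391
{D, E}: P→D 2·14=28, Q→D 11·8=88, R→E 6·18=108, S→E 2·25=50, T→E 3·14=42. Service 316; fixed 88; total 404.
{A, B, C, D, E}: service 316 + fixed 197 = 513
No other subset beats 388.

Minimum total cost: 388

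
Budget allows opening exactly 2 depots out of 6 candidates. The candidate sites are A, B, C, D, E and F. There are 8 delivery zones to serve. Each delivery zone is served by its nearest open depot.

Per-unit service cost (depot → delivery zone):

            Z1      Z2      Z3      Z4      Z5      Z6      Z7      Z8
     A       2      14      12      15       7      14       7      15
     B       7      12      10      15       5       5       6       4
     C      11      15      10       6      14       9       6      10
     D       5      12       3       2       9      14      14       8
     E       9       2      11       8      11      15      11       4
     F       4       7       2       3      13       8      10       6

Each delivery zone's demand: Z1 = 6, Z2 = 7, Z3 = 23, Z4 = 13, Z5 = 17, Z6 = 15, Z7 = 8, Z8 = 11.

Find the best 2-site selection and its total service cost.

With exactly 2 open, each delivery zone uses its cheapest among the chosen.
{B, F}: Z1→F 4·6=24, Z2→F 7·7=49, Z3→F 2·23=46, Z4→F 3·13=39, Z5→B 5·17=85, Z6→B 5·15=75, Z7→B 6·8=48, Z8→B 4·11=44. Service cost 410.
{B, D}: service cost 461
{A, F}: service cost 507
Among all 15 size-2 choices, {B, F} is lowest.

Choose B and F; total service cost 410.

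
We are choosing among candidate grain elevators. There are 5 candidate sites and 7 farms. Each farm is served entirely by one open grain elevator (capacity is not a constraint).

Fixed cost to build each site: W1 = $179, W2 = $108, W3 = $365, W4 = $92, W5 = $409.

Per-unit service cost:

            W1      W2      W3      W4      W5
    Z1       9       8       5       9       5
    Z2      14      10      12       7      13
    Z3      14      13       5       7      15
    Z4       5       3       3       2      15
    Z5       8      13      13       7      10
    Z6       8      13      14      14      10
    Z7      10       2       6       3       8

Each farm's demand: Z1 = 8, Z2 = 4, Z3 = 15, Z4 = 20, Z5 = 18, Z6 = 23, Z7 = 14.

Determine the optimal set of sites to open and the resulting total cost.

Open W4 only; minimum total cost 827.

For any fixed open set, each farm goes to its cheapest open site; total = fixed + service.
{W4}: Z1→W4 9·8=72, Z2→W4 7·4=28, Z3→W4 7·15=105, Z4→W4 2·20=40, Z5→W4 7·18=126, Z6→W4 14·23=322, Z7→W4 3·14=42. Service 735; fixed 92; total 827.
{W1, W4}: service 597 + fixed 271 = 868
{W2, W4}: service 690 + fixed 200 = 890
{W1, W2, W3, W4, W5}: Z1→W3 5·8=40, Z2→W4 7·4=28, Z3→W3 5·15=75, Z4→W4 2·20=40, Z5→W4 7·18=126, Z6→W1 8·23=184, Z7→W2 2·14=28. Service 521; fixed 1153; total 1674.
No other subset beats 827.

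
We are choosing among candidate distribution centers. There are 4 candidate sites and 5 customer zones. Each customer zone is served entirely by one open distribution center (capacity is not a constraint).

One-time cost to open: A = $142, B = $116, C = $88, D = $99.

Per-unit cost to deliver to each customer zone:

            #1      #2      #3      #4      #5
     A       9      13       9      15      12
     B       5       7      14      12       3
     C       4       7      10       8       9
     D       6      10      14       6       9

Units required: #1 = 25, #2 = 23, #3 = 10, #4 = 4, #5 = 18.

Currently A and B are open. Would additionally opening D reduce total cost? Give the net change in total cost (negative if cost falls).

Current service cost with {A, B}: 478.
Adding D: each customer zone re-picks its cheapest; new service cost 454, saving 24.
Extra fixed cost: 99. Net change = 99 − 24 = 75.
(Totals: 736 → 811.)

No — net change +75 (cost rises by 75).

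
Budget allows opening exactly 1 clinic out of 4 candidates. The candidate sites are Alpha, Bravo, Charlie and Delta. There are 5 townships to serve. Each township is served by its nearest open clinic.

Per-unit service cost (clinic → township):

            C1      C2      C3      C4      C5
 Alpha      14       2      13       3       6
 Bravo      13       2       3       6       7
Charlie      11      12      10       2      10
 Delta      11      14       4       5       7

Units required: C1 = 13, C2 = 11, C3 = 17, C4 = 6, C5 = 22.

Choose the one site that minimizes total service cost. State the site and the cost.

With exactly 1 open, each township uses its cheapest among the chosen.
{Bravo}: C1→Bravo 13·13=169, C2→Bravo 2·11=22, C3→Bravo 3·17=51, C4→Bravo 6·6=36, C5→Bravo 7·22=154. Service cost 432.
{Delta}: service cost 549
{Alpha}: service cost 575
Among all 4 size-1 choices, {Bravo} is lowest.

Choose Bravo only; total service cost 432.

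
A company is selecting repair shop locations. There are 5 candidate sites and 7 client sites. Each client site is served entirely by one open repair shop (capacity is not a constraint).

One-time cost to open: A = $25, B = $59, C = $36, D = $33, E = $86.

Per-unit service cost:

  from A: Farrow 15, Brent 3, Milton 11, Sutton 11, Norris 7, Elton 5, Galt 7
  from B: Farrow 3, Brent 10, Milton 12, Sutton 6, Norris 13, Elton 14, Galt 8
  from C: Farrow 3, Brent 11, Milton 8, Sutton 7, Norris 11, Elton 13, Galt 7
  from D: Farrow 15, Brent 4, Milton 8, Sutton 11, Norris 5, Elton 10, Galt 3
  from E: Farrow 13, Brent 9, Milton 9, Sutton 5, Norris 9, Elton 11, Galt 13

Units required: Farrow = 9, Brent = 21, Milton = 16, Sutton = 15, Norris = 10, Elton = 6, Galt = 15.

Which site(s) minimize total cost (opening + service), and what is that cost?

Open A, C and D; minimum total cost 542.

For any fixed open set, each client site goes to its cheapest open site; total = fixed + service.
{A, C, D}: Farrow→C 3·9=27, Brent→A 3·21=63, Milton→C 8·16=128, Sutton→C 7·15=105, Norris→D 5·10=50, Elton→A 5·6=30, Galt→D 3·15=45. Service 448; fixed 94; total 542.
{A, B, D}: service 433 + fixed 117 = 550
{C, D}: service 499 + fixed 69 = 568
{A, B, C, D, E}: service 418 + fixed 239 = 657
No other subset beats 542.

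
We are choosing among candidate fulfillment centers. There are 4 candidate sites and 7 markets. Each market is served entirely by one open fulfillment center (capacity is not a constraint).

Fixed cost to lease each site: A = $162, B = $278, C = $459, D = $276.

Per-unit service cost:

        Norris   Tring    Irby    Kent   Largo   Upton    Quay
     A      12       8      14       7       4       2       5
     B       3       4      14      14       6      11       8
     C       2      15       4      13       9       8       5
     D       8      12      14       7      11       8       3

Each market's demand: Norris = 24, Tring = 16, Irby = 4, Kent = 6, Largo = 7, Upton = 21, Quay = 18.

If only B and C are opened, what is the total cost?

Total cost: 1243

Each market is assigned to its cheapest site among the open ones.
{B, C}: Norris→C 2·24=48, Tring→B 4·16=64, Irby→C 4·4=16, Kent→C 13·6=78, Largo→B 6·7=42, Upton→C 8·21=168, Quay→C 5·18=90. Service 506; fixed 737; total 1243.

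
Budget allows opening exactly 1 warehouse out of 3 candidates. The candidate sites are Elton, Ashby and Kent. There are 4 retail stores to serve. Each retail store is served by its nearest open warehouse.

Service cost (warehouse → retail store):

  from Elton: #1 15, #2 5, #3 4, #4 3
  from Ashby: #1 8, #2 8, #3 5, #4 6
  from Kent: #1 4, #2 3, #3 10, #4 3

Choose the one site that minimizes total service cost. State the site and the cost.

Choose Kent only; total service cost 20.

With exactly 1 open, each retail store uses its cheapest among the chosen.
{Kent}: #1→Kent 4, #2→Kent 3, #3→Kent 10, #4→Kent 3. Service cost 20.
{Elton}: service cost 27
{Ashby}: service cost 27
Among all 3 size-1 choices, {Kent} is lowest.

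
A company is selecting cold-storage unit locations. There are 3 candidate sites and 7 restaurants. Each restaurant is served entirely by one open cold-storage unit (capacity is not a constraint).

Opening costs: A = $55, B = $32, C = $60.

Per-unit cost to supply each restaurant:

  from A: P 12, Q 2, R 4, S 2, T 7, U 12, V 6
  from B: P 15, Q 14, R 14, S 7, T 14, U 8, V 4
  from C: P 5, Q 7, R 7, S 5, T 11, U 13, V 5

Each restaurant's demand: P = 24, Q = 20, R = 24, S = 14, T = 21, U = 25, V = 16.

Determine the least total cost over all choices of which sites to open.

Minimum total cost: 842

For any fixed open set, each restaurant goes to its cheapest open site; total = fixed + service.
{A, B, C}: P→C 5·24=120, Q→A 2·20=40, R→A 4·24=96, S→A 2·14=28, T→A 7·21=147, U→B 8·25=200, V→B 4·16=64. Service 695; fixed 147; total 842.
{A, C}: P→C 5·24=120, Q→A 2·20=40, R→A 4·24=96, S→A 2·14=28, T→A 7·21=147, U→A 12·25=300, V→C 5·16=80. Service 811; fixed 115; total 926.
{A, B}: P→A 12·24=288, Q→A 2·20=40, R→A 4·24=96, S→A 2·14=28, T→A 7·21=147, U→B 8·25=200, V→B 4·16=64. Service 863; fixed 87; total 950.
{B}: service 1632 + fixed 32 = 1664
No other subset beats 842.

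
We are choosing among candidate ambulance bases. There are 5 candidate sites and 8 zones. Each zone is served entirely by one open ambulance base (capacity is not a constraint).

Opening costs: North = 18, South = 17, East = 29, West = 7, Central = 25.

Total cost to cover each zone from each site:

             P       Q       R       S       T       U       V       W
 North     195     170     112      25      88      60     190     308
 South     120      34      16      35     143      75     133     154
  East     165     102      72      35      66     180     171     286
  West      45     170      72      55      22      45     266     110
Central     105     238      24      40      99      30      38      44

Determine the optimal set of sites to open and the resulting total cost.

For any fixed open set, each zone goes to its cheapest open site; total = fixed + service.
{South, West, Central}: P→West 45, Q→South 34, R→South 16, S→South 35, T→West 22, U→Central 30, V→Central 38, W→Central 44. Service 264; fixed 49; total 313.
{North, South, West, Central}: service 254 + fixed 67 = 321
{South, East, West, Central}: service 264 + fixed 78 = 342
{North, South, East, West, Central}: service 254 + fixed 96 = 350
No other subset beats 313.

Open South, West and Central; minimum total cost 313.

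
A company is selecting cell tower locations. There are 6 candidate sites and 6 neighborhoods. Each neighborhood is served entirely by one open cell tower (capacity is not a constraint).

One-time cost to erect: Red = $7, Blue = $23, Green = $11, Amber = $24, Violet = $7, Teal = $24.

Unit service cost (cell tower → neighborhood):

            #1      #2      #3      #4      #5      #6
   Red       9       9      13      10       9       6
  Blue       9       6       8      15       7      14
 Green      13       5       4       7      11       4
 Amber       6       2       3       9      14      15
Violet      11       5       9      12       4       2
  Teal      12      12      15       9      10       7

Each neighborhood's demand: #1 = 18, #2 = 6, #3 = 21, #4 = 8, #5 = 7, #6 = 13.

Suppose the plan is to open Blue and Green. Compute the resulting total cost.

Each neighborhood is assigned to its cheapest site among the open ones.
{Blue, Green}: #1→Blue 9·18=162, #2→Green 5·6=30, #3→Green 4·21=84, #4→Green 7·8=56, #5→Blue 7·7=49, #6→Green 4·13=52. Service 433; fixed 34; total 467.

Total cost: 467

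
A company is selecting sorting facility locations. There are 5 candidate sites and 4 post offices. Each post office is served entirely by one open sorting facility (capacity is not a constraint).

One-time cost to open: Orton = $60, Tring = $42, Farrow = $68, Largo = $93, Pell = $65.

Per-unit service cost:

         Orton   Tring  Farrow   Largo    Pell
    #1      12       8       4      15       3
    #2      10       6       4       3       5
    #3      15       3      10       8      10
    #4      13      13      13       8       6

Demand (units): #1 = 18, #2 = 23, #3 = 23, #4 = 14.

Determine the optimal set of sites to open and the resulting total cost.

Open Tring and Pell; minimum total cost 429.

For any fixed open set, each post office goes to its cheapest open site; total = fixed + service.
{Tring, Pell}: #1→Pell 3·18=54, #2→Pell 5·23=115, #3→Tring 3·23=69, #4→Pell 6·14=84. Service 322; fixed 107; total 429.
{Tring, Farrow, Pell}: #1→Pell 3·18=54, #2→Farrow 4·23=92, #3→Tring 3·23=69, #4→Pell 6·14=84. Service 299; fixed 175; total 474.
{Tring, Largo, Pell}: #1→Pell 3·18=54, #2→Largo 3·23=69, #3→Tring 3·23=69, #4→Pell 6·14=84. Service 276; fixed 200; total 476.
{Orton, Tring, Farrow, Largo, Pell}: service 276 + fixed 328 = 604
No other subset beats 429.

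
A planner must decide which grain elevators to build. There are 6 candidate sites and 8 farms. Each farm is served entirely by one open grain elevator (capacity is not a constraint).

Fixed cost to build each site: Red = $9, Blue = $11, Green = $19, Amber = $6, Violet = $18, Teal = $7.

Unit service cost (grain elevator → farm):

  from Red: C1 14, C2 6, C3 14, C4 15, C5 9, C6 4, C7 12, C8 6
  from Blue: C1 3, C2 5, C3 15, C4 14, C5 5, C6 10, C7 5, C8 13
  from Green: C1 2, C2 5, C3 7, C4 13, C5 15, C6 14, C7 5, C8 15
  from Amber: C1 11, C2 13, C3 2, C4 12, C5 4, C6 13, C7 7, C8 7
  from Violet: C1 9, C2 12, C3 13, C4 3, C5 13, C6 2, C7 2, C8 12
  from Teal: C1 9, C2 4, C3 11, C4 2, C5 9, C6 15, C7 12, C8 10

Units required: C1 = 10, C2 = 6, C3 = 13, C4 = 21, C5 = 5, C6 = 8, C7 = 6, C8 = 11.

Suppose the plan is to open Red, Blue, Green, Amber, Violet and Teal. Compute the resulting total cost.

Each farm is assigned to its cheapest site among the open ones.
{Red, Blue, Green, Amber, Violet, Teal}: C1→Green 2·10=20, C2→Teal 4·6=24, C3→Amber 2·13=26, C4→Teal 2·21=42, C5→Amber 4·5=20, C6→Violet 2·8=16, C7→Violet 2·6=12, C8→Red 6·11=66. Service 226; fixed 70; total 296.

Total cost: 296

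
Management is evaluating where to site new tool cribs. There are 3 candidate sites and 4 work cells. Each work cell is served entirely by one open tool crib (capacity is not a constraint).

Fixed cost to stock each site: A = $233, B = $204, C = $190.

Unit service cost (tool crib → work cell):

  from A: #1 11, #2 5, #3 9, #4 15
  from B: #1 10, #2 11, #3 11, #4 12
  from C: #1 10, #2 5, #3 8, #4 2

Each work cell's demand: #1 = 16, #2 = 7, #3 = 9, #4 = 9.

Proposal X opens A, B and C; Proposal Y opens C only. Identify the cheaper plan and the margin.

Proposal Y is cheaper by 437.

Proposal X: {A, B, C}: #1→B 10·16=160, #2→A 5·7=35, #3→C 8·9=72, #4→C 2·9=18. Service 285; fixed 627; total 912.
Proposal Y: {C}: #1→C 10·16=160, #2→C 5·7=35, #3→C 8·9=72, #4→C 2·9=18. Service 285; fixed 190; total 475.
Difference: |912 − 475| = 437.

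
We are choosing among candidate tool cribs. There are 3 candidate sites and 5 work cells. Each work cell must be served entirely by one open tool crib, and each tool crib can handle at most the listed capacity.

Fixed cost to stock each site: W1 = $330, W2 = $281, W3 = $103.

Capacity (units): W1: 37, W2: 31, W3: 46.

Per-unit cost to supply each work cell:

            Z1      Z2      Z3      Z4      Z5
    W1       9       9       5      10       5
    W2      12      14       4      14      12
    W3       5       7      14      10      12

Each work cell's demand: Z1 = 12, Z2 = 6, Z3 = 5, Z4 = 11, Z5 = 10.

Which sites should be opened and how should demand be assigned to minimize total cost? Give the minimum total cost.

Open {W3}: Z1→W3 5·12=60, Z2→W3 7·6=42, Z3→W3 14·5=70, Z4→W3 10·11=110, Z5→W3 12·10=120.
Loads: W3 carries 44/46. Service 402; fixed 103; total 505.
Next best feasible plan costs 720.

Minimum total cost: 505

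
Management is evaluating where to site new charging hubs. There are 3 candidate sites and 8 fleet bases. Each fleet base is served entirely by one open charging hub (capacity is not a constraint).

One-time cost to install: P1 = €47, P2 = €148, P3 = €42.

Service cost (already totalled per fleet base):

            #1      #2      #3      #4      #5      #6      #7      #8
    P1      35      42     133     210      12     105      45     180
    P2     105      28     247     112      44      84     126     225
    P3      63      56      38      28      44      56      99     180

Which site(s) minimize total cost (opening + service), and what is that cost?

For any fixed open set, each fleet base goes to its cheapest open site; total = fixed + service.
{P1, P3}: #1→P1 35, #2→P1 42, #3→P3 38, #4→P3 28, #5→P1 12, #6→P3 56, #7→P1 45, #8→P1 180. Service 436; fixed 89; total 525.
{P3}: #1→P3 63, #2→P3 56, #3→P3 38, #4→P3 28, #5→P3 44, #6→P3 56, #7→P3 99, #8→P3 180. Service 564; fixed 42; total 606.
{P1, P2, P3}: service 422 + fixed 237 = 659
(All 7 nonempty subsets were checked; P1 and P3 is lowest.)

Open P1 and P3; minimum total cost 525.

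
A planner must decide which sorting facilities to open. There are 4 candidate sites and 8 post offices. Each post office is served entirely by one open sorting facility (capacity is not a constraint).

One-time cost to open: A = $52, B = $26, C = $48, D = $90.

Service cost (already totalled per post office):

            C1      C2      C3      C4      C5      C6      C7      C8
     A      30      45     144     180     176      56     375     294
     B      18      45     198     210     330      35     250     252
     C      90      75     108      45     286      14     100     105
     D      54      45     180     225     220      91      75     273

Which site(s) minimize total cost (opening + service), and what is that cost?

Open A and C; minimum total cost 723.

For any fixed open set, each post office goes to its cheapest open site; total = fixed + service.
{A, C}: C1→A 30, C2→A 45, C3→C 108, C4→C 45, C5→A 176, C6→C 14, C7→C 100, C8→C 105. Service 623; fixed 100; total 723.
{A, B, C}: C1→B 18, C2→A 45, C3→C 108, C4→C 45, C5→A 176, C6→C 14, C7→C 100, C8→C 105. Service 611; fixed 126; total 737.
{A, C, D}: C1→A 30, C2→A 45, C3→C 108, C4→C 45, C5→A 176, C6→C 14, C7→D 75, C8→C 105. Service 598; fixed 190; total 788.
{A, B, C, D}: C1→B 18, C2→A 45, C3→C 108, C4→C 45, C5→A 176, C6→C 14, C7→D 75, C8→C 105. Service 586; fixed 216; total 802.
No other subset beats 723.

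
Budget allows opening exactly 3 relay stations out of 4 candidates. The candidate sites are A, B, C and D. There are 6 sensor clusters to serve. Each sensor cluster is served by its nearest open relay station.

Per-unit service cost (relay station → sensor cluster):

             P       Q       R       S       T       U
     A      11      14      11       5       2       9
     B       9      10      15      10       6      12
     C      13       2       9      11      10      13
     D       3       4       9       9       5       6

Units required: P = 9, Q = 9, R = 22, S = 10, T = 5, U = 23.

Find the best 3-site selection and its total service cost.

Choose A, C and D; total service cost 441.

With exactly 3 open, each sensor cluster uses its cheapest among the chosen.
{A, C, D}: P→D 3·9=27, Q→C 2·9=18, R→C 9·22=198, S→A 5·10=50, T→A 2·5=10, U→D 6·23=138. Service cost 441.
{A, B, D}: service cost 459
{B, C, D}: service cost 496
Among all 4 size-3 choices, {A, C, D} is lowest.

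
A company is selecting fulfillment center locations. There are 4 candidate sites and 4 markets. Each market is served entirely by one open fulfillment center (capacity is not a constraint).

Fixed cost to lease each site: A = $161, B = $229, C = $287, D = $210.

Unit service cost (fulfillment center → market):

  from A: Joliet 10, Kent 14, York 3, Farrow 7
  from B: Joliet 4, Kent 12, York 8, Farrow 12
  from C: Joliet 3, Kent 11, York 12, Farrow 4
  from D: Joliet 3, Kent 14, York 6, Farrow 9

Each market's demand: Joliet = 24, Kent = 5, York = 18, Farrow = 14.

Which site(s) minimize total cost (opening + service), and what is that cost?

Open D only; minimum total cost 586.

For any fixed open set, each market goes to its cheapest open site; total = fixed + service.
{D}: Joliet→D 3·24=72, Kent→D 14·5=70, York→D 6·18=108, Farrow→D 9·14=126. Service 376; fixed 210; total 586.
{A}: service 462 + fixed 161 = 623
{A, D}: service 294 + fixed 371 = 665
{A, B, C, D}: service 237 + fixed 887 = 1124
No other subset beats 586.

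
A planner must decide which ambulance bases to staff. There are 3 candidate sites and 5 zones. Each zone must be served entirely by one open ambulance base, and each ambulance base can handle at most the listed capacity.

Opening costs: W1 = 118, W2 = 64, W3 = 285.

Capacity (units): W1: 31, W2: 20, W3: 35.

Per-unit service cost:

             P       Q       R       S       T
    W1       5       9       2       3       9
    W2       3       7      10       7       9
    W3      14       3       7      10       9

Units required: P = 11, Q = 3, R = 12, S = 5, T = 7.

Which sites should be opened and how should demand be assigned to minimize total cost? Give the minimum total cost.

Minimum total cost: 338

Open {W1, W2}: P→W2 3·11=33, Q→W2 7·3=21, R→W1 2·12=24, S→W1 3·5=15, T→W1 9·7=63.
Loads: W1 carries 24/31, W2 carries 14/20. Service 156; fixed 182; total 338.
Next best feasible plan costs 344.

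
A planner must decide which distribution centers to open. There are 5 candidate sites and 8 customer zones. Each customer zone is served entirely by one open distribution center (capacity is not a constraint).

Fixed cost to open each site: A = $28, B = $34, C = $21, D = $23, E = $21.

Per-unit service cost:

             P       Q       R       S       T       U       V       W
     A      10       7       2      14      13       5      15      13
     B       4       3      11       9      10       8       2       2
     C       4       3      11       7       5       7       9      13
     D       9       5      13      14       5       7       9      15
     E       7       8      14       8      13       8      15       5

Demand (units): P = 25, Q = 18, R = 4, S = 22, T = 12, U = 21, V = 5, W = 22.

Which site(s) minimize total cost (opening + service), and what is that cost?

Open A, B and C; minimum total cost 618.

For any fixed open set, each customer zone goes to its cheapest open site; total = fixed + service.
{A, B, C}: P→B 4·25=100, Q→B 3·18=54, R→A 2·4=8, S→C 7·22=154, T→C 5·12=60, U→A 5·21=105, V→B 2·5=10, W→B 2·22=44. Service 535; fixed 83; total 618.
{A, B, C, E}: service 535 + fixed 104 = 639
{A, B, C, D}: P→B 4·25=100, Q→B 3·18=54, R→A 2·4=8, S→C 7·22=154, T→C 5·12=60, U→A 5·21=105, V→B 2·5=10, W→B 2·22=44. Service 535; fixed 106; total 641.
{A, B, C, D, E}: service 535 + fixed 127 = 662
No other subset beats 618.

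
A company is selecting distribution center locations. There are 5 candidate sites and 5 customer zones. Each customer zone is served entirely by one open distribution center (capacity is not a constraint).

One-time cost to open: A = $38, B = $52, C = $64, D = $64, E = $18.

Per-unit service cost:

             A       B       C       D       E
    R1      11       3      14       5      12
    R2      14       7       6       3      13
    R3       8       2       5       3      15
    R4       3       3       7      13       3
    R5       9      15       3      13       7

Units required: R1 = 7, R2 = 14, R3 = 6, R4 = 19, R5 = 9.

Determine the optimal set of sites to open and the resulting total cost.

For any fixed open set, each customer zone goes to its cheapest open site; total = fixed + service.
{D, E}: R1→D 5·7=35, R2→D 3·14=42, R3→D 3·6=18, R4→E 3·19=57, R5→E 7·9=63. Service 215; fixed 82; total 297.
{B, C}: R1→B 3·7=21, R2→C 6·14=84, R3→B 2·6=12, R4→B 3·19=57, R5→C 3·9=27. Service 201; fixed 116; total 317.
{B, E}: service 251 + fixed 70 = 321
{A, B, C, D, E}: R1→B 3·7=21, R2→D 3·14=42, R3→B 2·6=12, R4→A 3·19=57, R5→C 3·9=27. Service 159; fixed 236; total 395.
No other subset beats 297.

Open D and E; minimum total cost 297.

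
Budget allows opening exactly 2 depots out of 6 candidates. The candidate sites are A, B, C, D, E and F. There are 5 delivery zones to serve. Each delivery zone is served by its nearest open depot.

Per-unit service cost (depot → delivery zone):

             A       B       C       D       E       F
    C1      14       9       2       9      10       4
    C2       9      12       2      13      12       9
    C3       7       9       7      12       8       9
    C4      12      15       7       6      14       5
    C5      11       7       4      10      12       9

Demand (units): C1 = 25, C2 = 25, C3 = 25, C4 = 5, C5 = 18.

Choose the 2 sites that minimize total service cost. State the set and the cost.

Choose C and F; total service cost 372.

With exactly 2 open, each delivery zone uses its cheapest among the chosen.
{C, F}: C1→C 2·25=50, C2→C 2·25=50, C3→C 7·25=175, C4→F 5·5=25, C5→C 4·18=72. Service cost 372.
{C, D}: service cost 377
{A, C}: service cost 382
Among all 15 size-2 choices, {C, F} is lowest.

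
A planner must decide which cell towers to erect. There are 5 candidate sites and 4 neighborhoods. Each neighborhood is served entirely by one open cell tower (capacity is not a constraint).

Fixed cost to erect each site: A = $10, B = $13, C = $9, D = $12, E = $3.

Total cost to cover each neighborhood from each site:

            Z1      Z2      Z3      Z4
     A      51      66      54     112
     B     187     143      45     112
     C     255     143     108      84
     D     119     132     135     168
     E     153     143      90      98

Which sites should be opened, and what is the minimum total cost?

For any fixed open set, each neighborhood goes to its cheapest open site; total = fixed + service.
{A, C}: Z1→A 51, Z2→A 66, Z3→A 54, Z4→C 84. Service 255; fixed 19; total 274.
{A, C, E}: service 255 + fixed 22 = 277
{A, B, C}: service 246 + fixed 32 = 278
{A, B, C, D, E}: service 246 + fixed 47 = 293
No other subset beats 274.

Open A and C; minimum total cost 274.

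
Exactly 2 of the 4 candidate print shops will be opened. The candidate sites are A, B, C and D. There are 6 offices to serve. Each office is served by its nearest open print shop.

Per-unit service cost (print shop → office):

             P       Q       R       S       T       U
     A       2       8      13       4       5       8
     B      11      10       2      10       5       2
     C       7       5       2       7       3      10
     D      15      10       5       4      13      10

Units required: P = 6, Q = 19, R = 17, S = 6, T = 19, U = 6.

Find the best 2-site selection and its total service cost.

With exactly 2 open, each office uses its cheapest among the chosen.
{A, C}: P→A 2·6=12, Q→C 5·19=95, R→C 2·17=34, S→A 4·6=24, T→C 3·19=57, U→A 8·6=48. Service cost 270.
{B, C}: service cost 282
{C, D}: service cost 312
Among all 6 size-2 choices, {A, C} is lowest.

Choose A and C; total service cost 270.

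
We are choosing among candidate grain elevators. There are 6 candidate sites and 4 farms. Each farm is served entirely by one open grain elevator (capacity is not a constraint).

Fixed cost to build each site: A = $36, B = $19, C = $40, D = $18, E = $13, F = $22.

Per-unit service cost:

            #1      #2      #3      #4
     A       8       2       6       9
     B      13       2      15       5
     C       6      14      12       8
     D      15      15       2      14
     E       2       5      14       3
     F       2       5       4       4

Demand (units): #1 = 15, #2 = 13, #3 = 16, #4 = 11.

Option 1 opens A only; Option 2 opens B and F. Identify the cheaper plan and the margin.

Option 1: {A}: #1→A 8·15=120, #2→A 2·13=26, #3→A 6·16=96, #4→A 9·11=99. Service 341; fixed 36; total 377.
Option 2: {B, F}: #1→F 2·15=30, #2→B 2·13=26, #3→F 4·16=64, #4→F 4·11=44. Service 164; fixed 41; total 205.
Difference: |377 − 205| = 172.

Option 2 is cheaper by 172.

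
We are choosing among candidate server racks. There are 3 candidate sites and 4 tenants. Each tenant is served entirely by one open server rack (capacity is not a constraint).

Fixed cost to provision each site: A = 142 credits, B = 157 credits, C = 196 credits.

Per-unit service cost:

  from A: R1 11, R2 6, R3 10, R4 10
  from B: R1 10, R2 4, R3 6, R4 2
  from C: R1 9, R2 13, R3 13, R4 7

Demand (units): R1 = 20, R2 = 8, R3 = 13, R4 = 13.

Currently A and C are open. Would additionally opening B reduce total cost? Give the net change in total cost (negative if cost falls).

No — net change +24 (cost rises by 24).

Current service cost with {A, C}: 449.
Adding B: each tenant re-picks its cheapest; new service cost 316, saving 133.
Extra fixed cost: 157. Net change = 157 − 133 = 24.
(Totals: 787 → 811.)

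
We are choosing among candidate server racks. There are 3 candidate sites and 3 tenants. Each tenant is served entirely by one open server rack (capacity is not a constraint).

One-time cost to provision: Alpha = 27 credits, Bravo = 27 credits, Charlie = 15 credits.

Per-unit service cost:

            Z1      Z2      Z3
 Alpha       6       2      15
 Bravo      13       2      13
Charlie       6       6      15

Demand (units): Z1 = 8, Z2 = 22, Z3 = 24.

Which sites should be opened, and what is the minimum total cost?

For any fixed open set, each tenant goes to its cheapest open site; total = fixed + service.
{Bravo, Charlie}: Z1→Charlie 6·8=48, Z2→Bravo 2·22=44, Z3→Bravo 13·24=312. Service 404; fixed 42; total 446.
{Alpha, Bravo}: service 404 + fixed 54 = 458
{Alpha, Bravo, Charlie}: Z1→Alpha 6·8=48, Z2→Alpha 2·22=44, Z3→Bravo 13·24=312. Service 404; fixed 69; total 473.
{Charlie}: service 540 + fixed 15 = 555
No other subset beats 446.

Open Bravo and Charlie; minimum total cost 446.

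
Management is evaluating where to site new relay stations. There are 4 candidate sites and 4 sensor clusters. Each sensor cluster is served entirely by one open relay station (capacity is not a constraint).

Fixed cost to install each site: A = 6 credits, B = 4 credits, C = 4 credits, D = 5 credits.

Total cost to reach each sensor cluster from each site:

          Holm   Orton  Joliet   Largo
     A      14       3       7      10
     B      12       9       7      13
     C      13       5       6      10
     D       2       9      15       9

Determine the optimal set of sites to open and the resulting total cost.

For any fixed open set, each sensor cluster goes to its cheapest open site; total = fixed + service.
{C, D}: Holm→D 2, Orton→C 5, Joliet→C 6, Largo→D 9. Service 22; fixed 9; total 31.
{A, D}: service 21 + fixed 11 = 32
{A, C, D}: service 20 + fixed 15 = 35
{A, B, C, D}: service 20 + fixed 19 = 39
No other subset beats 31.

Open C and D; minimum total cost 31.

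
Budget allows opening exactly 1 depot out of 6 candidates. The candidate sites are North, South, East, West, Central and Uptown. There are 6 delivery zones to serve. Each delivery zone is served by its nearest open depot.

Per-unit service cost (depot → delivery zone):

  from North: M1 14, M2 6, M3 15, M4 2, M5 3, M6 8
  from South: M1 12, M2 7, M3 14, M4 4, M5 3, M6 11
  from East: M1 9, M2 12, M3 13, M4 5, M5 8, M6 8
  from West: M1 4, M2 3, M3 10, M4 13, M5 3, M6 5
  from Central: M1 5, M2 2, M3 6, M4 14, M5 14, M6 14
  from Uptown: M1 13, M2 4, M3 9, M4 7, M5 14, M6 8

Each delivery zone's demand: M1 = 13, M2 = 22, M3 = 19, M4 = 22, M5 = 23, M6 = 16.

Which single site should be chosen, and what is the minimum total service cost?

Choose West only; total service cost 743.

With exactly 1 open, each delivery zone uses its cheapest among the chosen.
{West}: M1→West 4·13=52, M2→West 3·22=66, M3→West 10·19=190, M4→West 13·22=286, M5→West 3·23=69, M6→West 5·16=80. Service cost 743.
{North}: service cost 840
{South}: service cost 909
Among all 6 size-1 choices, {West} is lowest.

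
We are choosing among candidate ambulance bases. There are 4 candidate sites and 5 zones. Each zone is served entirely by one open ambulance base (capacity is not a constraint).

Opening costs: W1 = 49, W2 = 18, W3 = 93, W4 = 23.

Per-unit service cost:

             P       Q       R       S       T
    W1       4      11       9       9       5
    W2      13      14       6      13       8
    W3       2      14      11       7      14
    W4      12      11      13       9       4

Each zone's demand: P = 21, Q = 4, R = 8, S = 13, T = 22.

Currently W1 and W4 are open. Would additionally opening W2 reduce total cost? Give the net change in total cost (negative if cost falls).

Yes — net change −6 (cost falls by 6).

Current service cost with {W1, W4}: 405.
Adding W2: each zone re-picks its cheapest; new service cost 381, saving 24.
Extra fixed cost: 18. Net change = 18 − 24 = -6.
(Totals: 477 → 471.)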